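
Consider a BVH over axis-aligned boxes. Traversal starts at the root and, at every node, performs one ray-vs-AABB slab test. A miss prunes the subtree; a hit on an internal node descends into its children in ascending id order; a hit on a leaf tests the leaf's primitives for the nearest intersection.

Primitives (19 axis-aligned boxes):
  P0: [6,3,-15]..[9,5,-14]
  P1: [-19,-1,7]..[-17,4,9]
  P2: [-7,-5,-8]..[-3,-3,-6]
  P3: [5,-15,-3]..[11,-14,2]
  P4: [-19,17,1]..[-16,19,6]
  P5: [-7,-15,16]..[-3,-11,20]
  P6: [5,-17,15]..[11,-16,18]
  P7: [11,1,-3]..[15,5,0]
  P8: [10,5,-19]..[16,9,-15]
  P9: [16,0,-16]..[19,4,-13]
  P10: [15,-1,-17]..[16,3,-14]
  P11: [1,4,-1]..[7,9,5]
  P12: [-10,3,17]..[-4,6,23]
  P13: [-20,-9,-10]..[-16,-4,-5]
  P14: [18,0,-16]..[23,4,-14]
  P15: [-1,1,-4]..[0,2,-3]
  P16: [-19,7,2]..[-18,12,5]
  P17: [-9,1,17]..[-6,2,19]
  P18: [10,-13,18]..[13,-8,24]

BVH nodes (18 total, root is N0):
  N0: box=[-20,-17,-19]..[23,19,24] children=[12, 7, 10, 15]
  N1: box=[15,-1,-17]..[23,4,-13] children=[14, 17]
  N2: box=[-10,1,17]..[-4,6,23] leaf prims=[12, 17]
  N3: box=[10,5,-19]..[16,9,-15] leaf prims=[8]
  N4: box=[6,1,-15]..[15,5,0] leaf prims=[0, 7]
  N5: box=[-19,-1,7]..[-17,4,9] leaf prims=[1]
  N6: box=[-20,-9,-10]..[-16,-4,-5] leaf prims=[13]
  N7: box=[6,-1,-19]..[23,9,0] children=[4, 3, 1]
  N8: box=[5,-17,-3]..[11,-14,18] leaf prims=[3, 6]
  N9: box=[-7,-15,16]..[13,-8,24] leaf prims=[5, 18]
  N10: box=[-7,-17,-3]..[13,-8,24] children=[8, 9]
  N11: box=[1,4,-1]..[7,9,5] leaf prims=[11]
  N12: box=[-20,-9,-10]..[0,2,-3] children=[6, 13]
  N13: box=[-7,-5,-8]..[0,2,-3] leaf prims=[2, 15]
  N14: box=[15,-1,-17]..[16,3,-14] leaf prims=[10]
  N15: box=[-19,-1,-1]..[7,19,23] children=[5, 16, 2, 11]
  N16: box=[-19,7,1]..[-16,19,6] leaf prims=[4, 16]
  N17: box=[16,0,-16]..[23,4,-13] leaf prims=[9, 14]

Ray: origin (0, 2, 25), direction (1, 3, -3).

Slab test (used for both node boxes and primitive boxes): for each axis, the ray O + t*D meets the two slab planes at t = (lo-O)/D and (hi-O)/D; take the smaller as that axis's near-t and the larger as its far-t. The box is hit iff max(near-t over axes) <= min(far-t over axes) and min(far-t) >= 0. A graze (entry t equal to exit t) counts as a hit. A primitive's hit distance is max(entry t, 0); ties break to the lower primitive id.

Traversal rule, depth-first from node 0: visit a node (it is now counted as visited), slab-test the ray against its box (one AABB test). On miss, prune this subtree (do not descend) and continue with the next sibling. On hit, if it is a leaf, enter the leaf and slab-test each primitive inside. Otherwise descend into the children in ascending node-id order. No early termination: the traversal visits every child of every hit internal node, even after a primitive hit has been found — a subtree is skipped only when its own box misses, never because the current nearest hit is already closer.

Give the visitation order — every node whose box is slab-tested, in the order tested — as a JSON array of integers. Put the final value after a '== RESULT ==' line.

Traverse from the root:
N0 x:[-20,23] y:[-19/3,17/3] z:[1/3,44/3] -> hit [1/3,17/3], descend [7, 10, 12, 15]
  N7 x:[6,23] y:[-1,7/3] z:[25/3,44/3] -> miss, prune
  N10 x:[-7,13] y:[-19/3,-10/3] z:[1/3,28/3] -> miss, prune
  N12 x:[-20,0] y:[-11/3,0] z:[28/3,35/3] -> miss, prune
  N15 x:[-19,7] y:[-1,17/3] z:[2/3,26/3] -> hit [2/3,17/3], descend [2, 5, 11, 16]
    N2 x:[-10,-4] y:[-1/3,4/3] z:[2/3,8/3] -> miss, prune
    N5 x:[-19,-17] y:[-1,2/3] z:[16/3,6] -> miss, prune
    N11 x:[1,7] y:[2/3,7/3] z:[20/3,26/3] -> miss, prune
    N16 x:[-19,-16] y:[5/3,17/3] z:[19/3,8] -> miss, prune

Summary -> nodes [0, 7, 10, 12, 15, 2, 5, 11, 16]; box-tests=9; leaf-entries=0; first=miss

== RESULT ==
[0, 7, 10, 12, 15, 2, 5, 11, 16]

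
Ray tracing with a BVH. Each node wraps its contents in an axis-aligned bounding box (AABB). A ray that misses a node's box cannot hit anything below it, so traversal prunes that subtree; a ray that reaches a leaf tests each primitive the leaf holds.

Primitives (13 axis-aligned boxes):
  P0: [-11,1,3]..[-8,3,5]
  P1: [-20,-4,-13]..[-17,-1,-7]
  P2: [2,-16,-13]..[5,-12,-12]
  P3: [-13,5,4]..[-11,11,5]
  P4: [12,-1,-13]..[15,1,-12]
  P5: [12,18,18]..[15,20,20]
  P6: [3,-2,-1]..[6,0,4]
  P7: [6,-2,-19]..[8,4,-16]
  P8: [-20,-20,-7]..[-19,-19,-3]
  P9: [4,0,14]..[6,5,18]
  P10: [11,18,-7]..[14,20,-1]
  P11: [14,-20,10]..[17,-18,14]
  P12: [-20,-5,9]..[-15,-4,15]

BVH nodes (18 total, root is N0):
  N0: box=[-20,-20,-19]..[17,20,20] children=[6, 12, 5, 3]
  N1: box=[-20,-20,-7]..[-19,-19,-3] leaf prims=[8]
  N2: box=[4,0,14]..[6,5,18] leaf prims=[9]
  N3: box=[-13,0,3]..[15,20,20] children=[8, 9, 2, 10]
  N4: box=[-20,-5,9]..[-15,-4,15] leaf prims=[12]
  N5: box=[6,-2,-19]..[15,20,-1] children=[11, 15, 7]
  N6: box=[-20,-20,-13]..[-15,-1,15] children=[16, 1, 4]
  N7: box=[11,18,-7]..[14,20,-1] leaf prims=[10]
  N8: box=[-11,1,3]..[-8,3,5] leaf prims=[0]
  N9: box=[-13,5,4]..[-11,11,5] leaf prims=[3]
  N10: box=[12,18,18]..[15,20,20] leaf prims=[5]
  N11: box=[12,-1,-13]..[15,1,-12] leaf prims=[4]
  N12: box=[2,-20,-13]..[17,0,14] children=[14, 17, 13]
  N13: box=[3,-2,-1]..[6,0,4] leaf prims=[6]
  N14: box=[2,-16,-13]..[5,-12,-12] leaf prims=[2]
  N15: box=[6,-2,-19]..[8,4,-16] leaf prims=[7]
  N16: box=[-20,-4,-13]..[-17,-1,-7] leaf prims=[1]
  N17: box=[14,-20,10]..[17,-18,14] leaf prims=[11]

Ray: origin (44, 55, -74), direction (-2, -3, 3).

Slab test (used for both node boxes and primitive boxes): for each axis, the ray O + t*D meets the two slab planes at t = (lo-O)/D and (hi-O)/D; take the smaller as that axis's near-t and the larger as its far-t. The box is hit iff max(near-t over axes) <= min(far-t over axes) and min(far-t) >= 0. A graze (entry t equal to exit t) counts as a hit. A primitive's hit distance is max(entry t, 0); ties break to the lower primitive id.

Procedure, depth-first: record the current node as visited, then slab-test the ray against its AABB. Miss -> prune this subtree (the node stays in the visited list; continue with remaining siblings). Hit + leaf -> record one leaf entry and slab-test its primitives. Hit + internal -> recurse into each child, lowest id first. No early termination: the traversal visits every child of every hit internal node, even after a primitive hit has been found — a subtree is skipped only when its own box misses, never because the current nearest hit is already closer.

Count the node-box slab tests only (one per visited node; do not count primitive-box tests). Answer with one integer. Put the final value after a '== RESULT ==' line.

Walk:
N0 x:[27/2,32] y:[35/3,25] z:[55/3,94/3] -> hit [55/3,25], descend [3, 5, 6, 12]
  N3 x:[29/2,57/2] y:[35/3,55/3] z:[77/3,94/3] -> miss, prune
  N5 x:[29/2,19] y:[35/3,19] z:[55/3,73/3] -> hit [55/3,19], descend [7, 11, 15]
    N7 x:[15,33/2] y:[35/3,37/3] z:[67/3,73/3] -> miss, prune
    N11 x:[29/2,16] y:[18,56/3] z:[61/3,62/3] -> miss, prune
    N15 x:[18,19] y:[17,19] z:[55/3,58/3] -> hit [55/3,19] leaf, test {P7@t=55/3}
  N6 x:[59/2,32] y:[56/3,25] z:[61/3,89/3] -> miss, prune
  N12 x:[27/2,21] y:[55/3,25] z:[61/3,88/3] -> hit [61/3,21], descend [13, 14, 17]
    N13 x:[19,41/2] y:[55/3,19] z:[73/3,26] -> miss, prune
    N14 x:[39/2,21] y:[67/3,71/3] z:[61/3,62/3] -> miss, prune
    N17 x:[27/2,15] y:[73/3,25] z:[28,88/3] -> miss, prune

11 AABB tests over nodes [0, 3, 5, 7, 11, 15, 6, 12, 13, 14, 17]; 1 leaf entered; closest P7.

== RESULT ==
11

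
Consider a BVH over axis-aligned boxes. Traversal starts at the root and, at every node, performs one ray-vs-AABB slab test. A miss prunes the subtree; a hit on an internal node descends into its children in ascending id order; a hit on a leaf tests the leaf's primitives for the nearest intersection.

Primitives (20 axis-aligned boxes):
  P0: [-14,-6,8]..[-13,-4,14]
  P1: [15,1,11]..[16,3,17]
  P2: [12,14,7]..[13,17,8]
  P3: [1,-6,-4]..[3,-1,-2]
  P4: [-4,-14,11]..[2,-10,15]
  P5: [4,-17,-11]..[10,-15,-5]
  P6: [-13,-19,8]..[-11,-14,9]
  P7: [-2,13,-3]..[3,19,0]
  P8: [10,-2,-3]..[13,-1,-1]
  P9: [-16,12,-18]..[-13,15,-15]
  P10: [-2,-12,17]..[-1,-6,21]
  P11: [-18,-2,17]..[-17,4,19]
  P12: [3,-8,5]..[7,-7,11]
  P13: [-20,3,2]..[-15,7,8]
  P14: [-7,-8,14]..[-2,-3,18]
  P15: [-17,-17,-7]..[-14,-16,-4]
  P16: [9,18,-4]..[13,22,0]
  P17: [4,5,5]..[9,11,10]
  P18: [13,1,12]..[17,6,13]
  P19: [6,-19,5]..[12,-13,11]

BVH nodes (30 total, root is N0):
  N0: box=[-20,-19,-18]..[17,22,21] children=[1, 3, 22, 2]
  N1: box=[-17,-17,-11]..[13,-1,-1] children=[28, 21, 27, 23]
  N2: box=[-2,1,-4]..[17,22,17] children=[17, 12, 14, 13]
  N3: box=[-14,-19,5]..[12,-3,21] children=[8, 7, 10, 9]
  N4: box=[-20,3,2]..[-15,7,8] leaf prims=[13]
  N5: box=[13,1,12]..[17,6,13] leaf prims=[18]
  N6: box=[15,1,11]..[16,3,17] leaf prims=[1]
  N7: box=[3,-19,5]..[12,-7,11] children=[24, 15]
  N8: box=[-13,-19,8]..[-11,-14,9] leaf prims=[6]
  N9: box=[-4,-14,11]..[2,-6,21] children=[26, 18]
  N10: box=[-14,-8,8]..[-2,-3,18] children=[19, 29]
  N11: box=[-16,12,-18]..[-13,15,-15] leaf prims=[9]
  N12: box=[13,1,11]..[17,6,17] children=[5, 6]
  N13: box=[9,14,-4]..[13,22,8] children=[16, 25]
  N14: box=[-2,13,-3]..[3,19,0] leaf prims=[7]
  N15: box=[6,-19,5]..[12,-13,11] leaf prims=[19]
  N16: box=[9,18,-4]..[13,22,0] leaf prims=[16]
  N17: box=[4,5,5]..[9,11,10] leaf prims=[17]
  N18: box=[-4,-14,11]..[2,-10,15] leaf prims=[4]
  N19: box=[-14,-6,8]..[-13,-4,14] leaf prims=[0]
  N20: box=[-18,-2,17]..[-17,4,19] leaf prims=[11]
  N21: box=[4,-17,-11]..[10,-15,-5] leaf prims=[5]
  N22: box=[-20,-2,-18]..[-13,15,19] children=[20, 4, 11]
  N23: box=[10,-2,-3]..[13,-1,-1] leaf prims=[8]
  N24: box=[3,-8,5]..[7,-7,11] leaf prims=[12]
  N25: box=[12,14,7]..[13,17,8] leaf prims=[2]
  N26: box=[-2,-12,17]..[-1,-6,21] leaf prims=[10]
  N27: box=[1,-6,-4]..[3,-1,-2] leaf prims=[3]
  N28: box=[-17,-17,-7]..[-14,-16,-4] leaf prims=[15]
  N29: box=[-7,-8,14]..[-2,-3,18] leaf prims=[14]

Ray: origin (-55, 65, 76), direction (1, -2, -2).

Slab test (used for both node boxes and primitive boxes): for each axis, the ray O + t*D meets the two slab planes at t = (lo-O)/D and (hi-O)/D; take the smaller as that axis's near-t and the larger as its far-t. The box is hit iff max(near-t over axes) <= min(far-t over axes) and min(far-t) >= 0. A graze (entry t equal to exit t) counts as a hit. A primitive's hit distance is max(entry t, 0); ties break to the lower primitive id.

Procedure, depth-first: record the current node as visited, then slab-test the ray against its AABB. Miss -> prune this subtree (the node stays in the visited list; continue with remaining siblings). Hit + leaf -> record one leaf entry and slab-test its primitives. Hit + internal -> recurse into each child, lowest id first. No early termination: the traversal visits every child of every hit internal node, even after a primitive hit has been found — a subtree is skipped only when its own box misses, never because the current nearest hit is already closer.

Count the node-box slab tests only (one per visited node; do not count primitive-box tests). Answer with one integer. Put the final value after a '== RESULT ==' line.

Traverse from the root:
N0 x:[35,72] y:[43/2,42] z:[55/2,47] -> hit [35,42], descend [1, 2, 3, 22]
  N1 x:[38,68] y:[33,41] z:[77/2,87/2] -> hit [77/2,41], descend [21, 23, 27, 28]
    N21 x:[59,65] y:[40,41] z:[81/2,87/2] -> miss, prune
    N23 x:[65,68] y:[33,67/2] z:[77/2,79/2] -> miss, prune
    N27 x:[56,58] y:[33,71/2] z:[39,40] -> miss, prune
    N28 x:[38,41] y:[81/2,41] z:[40,83/2] -> hit [81/2,41] leaf, test {P15@t=81/2}
  N2 x:[53,72] y:[43/2,32] z:[59/2,40] -> miss, prune
  N3 x:[41,67] y:[34,42] z:[55/2,71/2] -> miss, prune
  N22 x:[35,42] y:[25,67/2] z:[57/2,47] -> miss, prune

Summary -> nodes [0, 1, 21, 23, 27, 28, 2, 3, 22]; box-tests=9; leaf-entries=1; first=P15

== RESULT ==
9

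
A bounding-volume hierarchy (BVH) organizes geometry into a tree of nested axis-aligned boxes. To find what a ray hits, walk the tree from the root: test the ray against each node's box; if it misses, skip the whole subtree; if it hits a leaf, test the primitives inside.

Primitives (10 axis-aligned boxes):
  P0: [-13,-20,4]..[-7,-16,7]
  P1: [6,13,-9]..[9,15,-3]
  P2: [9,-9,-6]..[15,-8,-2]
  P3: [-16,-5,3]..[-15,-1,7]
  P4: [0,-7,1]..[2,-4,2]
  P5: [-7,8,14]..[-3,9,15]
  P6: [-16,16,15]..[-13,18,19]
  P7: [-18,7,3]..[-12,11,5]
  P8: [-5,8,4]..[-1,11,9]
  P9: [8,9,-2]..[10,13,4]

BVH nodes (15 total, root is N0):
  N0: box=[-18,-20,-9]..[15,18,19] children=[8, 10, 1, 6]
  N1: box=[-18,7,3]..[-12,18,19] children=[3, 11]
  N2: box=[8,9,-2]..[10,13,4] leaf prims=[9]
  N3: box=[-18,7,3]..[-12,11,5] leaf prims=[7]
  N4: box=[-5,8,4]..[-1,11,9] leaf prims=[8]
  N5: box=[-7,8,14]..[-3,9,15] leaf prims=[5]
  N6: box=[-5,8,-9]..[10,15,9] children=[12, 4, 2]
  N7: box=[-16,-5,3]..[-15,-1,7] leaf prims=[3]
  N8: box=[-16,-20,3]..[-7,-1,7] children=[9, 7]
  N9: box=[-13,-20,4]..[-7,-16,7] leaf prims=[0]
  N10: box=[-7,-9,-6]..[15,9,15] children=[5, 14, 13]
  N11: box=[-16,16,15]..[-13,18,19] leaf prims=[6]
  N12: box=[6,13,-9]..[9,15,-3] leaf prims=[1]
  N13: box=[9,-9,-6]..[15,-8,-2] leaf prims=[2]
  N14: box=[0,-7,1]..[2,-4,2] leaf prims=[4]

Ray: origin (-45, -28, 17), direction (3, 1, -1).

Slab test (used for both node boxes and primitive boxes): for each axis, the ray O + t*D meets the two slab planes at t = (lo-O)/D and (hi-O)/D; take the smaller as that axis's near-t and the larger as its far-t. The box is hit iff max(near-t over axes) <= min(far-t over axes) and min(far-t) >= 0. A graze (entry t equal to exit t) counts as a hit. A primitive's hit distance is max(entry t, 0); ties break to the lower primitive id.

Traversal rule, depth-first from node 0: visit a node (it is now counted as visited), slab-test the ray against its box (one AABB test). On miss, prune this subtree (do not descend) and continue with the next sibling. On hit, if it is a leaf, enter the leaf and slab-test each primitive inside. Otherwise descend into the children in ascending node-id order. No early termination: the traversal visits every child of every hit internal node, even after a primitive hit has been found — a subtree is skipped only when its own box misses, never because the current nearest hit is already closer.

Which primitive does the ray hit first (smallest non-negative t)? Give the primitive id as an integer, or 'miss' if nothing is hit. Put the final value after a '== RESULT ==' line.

Walk:
N0 x:[9,20] y:[8,46] z:[-2,26] -> hit [9,20], descend [1, 6, 8, 10]
  N1 x:[9,11] y:[35,46] z:[-2,14] -> miss, prune
  N6 x:[40/3,55/3] y:[36,43] z:[8,26] -> miss, prune
  N8 x:[29/3,38/3] y:[8,27] z:[10,14] -> hit [10,38/3], descend [7, 9]
    N7 x:[29/3,10] y:[23,27] z:[10,14] -> miss, prune
    N9 x:[32/3,38/3] y:[8,12] z:[10,13] -> hit [32/3,12] leaf, test {P0@t=32/3}
  N10 x:[38/3,20] y:[19,37] z:[2,23] -> hit [19,20], descend [5, 13, 14]
    N5 x:[38/3,14] y:[36,37] z:[2,3] -> miss, prune
    N13 x:[18,20] y:[19,20] z:[19,23] -> hit [19,20] leaf, test {P2@t=19}
    N14 x:[15,47/3] y:[21,24] z:[15,16] -> miss, prune

10 AABB tests over nodes [0, 1, 6, 8, 7, 9, 10, 5, 13, 14]; 2 leaves entered; closest P0.

== RESULT ==
0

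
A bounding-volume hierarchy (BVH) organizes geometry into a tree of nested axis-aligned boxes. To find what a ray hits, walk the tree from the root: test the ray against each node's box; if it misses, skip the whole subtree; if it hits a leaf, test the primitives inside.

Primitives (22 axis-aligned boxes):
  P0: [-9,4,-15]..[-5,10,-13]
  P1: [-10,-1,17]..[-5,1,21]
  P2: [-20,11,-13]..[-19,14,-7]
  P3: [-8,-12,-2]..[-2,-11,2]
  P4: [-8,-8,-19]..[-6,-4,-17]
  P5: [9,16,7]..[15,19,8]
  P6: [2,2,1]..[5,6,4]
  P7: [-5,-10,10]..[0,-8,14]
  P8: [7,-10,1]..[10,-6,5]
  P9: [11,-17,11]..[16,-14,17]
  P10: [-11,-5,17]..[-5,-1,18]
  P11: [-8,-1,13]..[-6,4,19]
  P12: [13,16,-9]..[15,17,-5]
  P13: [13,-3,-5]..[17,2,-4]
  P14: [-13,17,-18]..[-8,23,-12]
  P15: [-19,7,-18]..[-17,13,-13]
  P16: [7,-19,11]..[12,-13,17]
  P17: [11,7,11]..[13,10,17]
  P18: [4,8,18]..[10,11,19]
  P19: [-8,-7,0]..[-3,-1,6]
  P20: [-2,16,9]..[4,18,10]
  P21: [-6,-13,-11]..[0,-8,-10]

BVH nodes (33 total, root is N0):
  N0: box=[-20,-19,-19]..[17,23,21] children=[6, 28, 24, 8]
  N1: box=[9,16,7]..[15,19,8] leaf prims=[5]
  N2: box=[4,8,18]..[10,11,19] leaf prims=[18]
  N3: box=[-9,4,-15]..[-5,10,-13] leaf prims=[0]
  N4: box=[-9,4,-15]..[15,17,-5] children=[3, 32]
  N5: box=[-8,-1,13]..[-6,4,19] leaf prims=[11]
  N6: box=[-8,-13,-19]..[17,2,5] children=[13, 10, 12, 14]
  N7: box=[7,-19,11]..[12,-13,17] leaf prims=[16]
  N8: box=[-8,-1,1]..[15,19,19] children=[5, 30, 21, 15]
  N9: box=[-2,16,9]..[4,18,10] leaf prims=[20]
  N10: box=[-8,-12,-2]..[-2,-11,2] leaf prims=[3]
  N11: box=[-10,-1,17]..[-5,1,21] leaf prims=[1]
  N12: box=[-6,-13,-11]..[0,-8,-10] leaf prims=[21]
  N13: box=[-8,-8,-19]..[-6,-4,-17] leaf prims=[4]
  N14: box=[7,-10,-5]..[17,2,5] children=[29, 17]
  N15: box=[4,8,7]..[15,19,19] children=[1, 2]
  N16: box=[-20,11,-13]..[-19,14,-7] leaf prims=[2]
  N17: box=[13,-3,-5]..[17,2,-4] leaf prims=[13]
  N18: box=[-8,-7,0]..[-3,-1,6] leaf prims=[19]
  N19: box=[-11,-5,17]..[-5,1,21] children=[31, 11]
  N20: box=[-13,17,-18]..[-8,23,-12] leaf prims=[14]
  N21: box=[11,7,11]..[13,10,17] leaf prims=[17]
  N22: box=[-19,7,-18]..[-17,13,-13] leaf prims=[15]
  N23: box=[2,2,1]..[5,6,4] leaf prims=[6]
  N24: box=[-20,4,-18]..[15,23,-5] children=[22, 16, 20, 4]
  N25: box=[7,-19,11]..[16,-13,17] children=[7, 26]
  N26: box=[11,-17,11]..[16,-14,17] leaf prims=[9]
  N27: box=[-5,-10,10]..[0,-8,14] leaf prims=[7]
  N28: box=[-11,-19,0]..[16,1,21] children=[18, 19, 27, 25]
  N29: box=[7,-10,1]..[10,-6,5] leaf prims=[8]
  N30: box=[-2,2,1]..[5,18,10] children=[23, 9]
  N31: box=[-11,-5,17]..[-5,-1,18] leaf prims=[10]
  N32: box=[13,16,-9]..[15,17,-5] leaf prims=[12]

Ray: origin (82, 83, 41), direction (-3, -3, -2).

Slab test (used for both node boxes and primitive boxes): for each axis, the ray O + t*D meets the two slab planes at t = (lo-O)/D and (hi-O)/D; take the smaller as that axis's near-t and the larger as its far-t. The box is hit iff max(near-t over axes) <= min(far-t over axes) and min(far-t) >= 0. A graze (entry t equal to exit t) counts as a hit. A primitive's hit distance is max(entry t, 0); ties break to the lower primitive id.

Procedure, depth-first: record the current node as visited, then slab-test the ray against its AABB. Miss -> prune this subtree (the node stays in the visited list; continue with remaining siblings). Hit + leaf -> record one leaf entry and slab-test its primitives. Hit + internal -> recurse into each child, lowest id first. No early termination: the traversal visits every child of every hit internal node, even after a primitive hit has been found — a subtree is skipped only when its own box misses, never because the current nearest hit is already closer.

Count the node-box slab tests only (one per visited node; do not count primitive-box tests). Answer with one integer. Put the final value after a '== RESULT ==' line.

Walk:
N0 x:[65/3,34] y:[20,34] z:[10,30] -> hit [65/3,30], descend [6, 8, 24, 28]
  N6 x:[65/3,30] y:[27,32] z:[18,30] -> hit [27,30], descend [10, 12, 13, 14]
    N10 x:[28,30] y:[94/3,95/3] z:[39/2,43/2] -> miss, prune
    N12 x:[82/3,88/3] y:[91/3,32] z:[51/2,26] -> miss, prune
    N13 x:[88/3,30] y:[29,91/3] z:[29,30] -> hit [88/3,30] leaf, test {P4@t=88/3}
    N14 x:[65/3,25] y:[27,31] z:[18,23] -> miss, prune
  N8 x:[67/3,30] y:[64/3,28] z:[11,20] -> miss, prune
  N24 x:[67/3,34] y:[20,79/3] z:[23,59/2] -> hit [23,79/3], descend [4, 16, 20, 22]
    N4 x:[67/3,91/3] y:[22,79/3] z:[23,28] -> hit [23,79/3], descend [3, 32]
      N3 x:[29,91/3] y:[73/3,79/3] z:[27,28] -> miss, prune
      N32 x:[67/3,23] y:[22,67/3] z:[23,25] -> miss, prune
    N16 x:[101/3,34] y:[23,24] z:[24,27] -> miss, prune
    N20 x:[30,95/3] y:[20,22] z:[53/2,59/2] -> miss, prune
    N22 x:[33,101/3] y:[70/3,76/3] z:[27,59/2] -> miss, prune
  N28 x:[22,31] y:[82/3,34] z:[10,41/2] -> miss, prune

Summary -> nodes [0, 6, 10, 12, 13, 14, 8, 24, 4, 3, 32, 16, 20, 22, 28]; box-tests=15; leaf-entries=1; first=P4

== RESULT ==
15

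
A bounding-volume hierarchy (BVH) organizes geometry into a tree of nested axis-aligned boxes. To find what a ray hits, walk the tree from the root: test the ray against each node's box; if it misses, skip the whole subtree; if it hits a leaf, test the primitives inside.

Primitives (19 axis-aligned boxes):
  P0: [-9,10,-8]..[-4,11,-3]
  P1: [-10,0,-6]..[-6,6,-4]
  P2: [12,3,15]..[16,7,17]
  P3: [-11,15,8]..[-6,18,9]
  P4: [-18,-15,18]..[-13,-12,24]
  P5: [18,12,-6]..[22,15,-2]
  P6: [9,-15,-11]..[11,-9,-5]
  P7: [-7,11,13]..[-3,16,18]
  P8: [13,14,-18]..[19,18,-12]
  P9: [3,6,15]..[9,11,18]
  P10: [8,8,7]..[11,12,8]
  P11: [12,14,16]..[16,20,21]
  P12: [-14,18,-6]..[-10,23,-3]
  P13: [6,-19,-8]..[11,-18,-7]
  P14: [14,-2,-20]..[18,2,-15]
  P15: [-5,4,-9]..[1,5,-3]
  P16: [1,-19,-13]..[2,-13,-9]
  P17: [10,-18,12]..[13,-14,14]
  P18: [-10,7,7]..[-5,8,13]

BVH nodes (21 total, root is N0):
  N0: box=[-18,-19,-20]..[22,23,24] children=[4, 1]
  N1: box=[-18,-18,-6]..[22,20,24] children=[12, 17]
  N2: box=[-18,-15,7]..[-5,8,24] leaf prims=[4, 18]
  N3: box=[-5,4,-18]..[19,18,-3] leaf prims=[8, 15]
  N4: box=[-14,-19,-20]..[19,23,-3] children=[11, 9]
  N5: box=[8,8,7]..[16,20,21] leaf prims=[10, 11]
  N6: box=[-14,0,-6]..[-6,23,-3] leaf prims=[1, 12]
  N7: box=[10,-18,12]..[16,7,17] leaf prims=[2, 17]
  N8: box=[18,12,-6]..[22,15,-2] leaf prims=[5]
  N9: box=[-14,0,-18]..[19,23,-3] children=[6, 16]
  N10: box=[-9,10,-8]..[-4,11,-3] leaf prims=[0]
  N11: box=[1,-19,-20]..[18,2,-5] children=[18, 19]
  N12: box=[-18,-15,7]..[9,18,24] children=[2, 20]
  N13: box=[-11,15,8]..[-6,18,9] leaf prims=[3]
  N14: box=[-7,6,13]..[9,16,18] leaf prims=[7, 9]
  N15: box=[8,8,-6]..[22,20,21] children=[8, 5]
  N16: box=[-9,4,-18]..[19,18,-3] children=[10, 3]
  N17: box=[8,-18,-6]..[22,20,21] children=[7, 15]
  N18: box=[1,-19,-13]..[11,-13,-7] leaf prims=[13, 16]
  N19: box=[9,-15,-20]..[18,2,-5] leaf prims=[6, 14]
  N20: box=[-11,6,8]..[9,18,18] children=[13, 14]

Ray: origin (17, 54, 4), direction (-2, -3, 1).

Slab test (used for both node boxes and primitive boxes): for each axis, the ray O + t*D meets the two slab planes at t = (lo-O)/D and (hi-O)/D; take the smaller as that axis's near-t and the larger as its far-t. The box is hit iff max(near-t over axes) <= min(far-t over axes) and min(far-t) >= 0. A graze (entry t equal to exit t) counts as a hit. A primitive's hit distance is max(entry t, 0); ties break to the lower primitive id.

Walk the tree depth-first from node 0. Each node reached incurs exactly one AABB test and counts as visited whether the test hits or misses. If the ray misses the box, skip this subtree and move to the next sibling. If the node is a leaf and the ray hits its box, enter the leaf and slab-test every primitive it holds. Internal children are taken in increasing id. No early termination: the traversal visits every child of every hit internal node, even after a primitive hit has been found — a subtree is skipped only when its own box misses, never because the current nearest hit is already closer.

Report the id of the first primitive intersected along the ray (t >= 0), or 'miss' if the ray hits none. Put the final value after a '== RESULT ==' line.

Traverse from the root:
N0 x:[-5/2,35/2] y:[31/3,73/3] z:[-24,20] -> hit [31/3,35/2], descend [1, 4]
  N1 x:[-5/2,35/2] y:[34/3,24] z:[-10,20] -> hit [34/3,35/2], descend [12, 17]
    N12 x:[4,35/2] y:[12,23] z:[3,20] -> hit [12,35/2], descend [2, 20]
      N2 x:[11,35/2] y:[46/3,23] z:[3,20] -> hit [46/3,35/2] leaf, test {P4(miss), P18(miss)}
      N20 x:[4,14] y:[12,16] z:[4,14] -> hit [12,14], descend [13, 14]
        N13 x:[23/2,14] y:[12,13] z:[4,5] -> miss, prune
        N14 x:[4,12] y:[38/3,16] z:[9,14] -> miss, prune
    N17 x:[-5/2,9/2] y:[34/3,24] z:[-10,17] -> miss, prune
  N4 x:[-1,31/2] y:[31/3,73/3] z:[-24,-7] -> miss, prune

9 AABB tests over nodes [0, 1, 12, 2, 20, 13, 14, 17, 4]; 1 leaf entered; closest miss.

== RESULT ==
miss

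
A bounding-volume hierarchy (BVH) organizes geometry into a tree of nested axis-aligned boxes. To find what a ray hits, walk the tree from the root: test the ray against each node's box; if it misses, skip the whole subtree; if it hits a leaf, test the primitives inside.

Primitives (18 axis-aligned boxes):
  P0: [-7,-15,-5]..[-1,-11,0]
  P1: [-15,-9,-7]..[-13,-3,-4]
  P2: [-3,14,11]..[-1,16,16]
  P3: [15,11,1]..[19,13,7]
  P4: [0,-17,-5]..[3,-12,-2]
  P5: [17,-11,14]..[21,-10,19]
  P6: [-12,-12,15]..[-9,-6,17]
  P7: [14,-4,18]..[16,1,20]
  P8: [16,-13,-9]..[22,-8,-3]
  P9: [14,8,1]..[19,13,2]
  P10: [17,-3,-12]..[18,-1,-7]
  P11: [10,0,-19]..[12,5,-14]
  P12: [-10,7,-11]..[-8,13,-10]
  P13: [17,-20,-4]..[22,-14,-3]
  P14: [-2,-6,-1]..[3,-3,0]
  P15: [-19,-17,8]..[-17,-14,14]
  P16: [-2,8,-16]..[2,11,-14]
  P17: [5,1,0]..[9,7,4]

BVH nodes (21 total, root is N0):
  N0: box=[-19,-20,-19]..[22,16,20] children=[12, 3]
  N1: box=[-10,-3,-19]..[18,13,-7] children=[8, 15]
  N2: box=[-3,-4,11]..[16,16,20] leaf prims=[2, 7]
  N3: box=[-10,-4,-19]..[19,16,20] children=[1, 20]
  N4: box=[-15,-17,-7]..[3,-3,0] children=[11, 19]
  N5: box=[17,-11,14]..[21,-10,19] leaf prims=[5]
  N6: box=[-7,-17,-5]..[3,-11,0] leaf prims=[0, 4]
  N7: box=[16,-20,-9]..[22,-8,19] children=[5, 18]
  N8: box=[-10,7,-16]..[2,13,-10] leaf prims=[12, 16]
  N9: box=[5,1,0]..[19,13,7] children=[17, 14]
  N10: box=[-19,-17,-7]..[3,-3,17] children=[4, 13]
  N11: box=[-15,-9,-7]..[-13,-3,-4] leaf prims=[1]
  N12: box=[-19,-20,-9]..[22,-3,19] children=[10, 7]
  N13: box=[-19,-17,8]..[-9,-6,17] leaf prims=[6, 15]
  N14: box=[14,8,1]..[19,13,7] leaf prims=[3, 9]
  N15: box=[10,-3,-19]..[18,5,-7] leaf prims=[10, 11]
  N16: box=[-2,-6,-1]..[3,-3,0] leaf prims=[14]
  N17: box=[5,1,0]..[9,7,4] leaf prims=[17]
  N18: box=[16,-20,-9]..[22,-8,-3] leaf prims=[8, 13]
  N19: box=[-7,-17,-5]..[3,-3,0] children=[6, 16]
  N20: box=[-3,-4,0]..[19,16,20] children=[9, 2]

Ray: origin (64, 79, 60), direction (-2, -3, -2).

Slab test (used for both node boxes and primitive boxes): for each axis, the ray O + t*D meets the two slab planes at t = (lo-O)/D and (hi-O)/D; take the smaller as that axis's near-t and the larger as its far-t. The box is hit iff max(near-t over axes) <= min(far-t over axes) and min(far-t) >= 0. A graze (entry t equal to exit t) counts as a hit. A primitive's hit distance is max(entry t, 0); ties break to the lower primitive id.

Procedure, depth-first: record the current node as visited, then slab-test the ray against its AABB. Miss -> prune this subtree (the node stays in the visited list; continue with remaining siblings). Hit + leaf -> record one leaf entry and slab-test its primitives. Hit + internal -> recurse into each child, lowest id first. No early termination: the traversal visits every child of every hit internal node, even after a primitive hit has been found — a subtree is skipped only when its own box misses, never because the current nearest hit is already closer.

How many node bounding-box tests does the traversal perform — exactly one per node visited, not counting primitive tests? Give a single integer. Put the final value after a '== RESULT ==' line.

Trace the traversal:
N0 x:[21,83/2] y:[21,33] z:[20,79/2] -> hit [21,33], descend [3, 12]
  N3 x:[45/2,37] y:[21,83/3] z:[20,79/2] -> hit [45/2,83/3], descend [1, 20]
    N1 x:[23,37] y:[22,82/3] z:[67/2,79/2] -> miss, prune
    N20 x:[45/2,67/2] y:[21,83/3] z:[20,30] -> hit [45/2,83/3], descend [2, 9]
      N2 x:[24,67/2] y:[21,83/3] z:[20,49/2] -> hit [24,49/2] leaf, test {P2(miss), P7(miss)}
      N9 x:[45/2,59/2] y:[22,26] z:[53/2,30] -> miss, prune
  N12 x:[21,83/2] y:[82/3,33] z:[41/2,69/2] -> hit [82/3,33], descend [7, 10]
    N7 x:[21,24] y:[29,33] z:[41/2,69/2] -> miss, prune
    N10 x:[61/2,83/2] y:[82/3,32] z:[43/2,67/2] -> hit [61/2,32], descend [4, 13]
      N4 x:[61/2,79/2] y:[82/3,32] z:[30,67/2] -> hit [61/2,32], descend [11, 19]
        N11 x:[77/2,79/2] y:[82/3,88/3] z:[32,67/2] -> miss, prune
        N19 x:[61/2,71/2] y:[82/3,32] z:[30,65/2] -> hit [61/2,32], descend [6, 16]
          N6 x:[61/2,71/2] y:[30,32] z:[30,65/2] -> hit [61/2,32] leaf, test {P0(miss), P4@t=31}
          N16 x:[61/2,33] y:[82/3,85/3] z:[30,61/2] -> miss, prune
      N13 x:[73/2,83/2] y:[85/3,32] z:[43/2,26] -> miss, prune

Visited [0, 3, 1, 20, 2, 9, 12, 7, 10, 4, 11, 19, 6, 16, 13]. Tests: 15 box, 2 leaf. Nearest: P4.

== RESULT ==
15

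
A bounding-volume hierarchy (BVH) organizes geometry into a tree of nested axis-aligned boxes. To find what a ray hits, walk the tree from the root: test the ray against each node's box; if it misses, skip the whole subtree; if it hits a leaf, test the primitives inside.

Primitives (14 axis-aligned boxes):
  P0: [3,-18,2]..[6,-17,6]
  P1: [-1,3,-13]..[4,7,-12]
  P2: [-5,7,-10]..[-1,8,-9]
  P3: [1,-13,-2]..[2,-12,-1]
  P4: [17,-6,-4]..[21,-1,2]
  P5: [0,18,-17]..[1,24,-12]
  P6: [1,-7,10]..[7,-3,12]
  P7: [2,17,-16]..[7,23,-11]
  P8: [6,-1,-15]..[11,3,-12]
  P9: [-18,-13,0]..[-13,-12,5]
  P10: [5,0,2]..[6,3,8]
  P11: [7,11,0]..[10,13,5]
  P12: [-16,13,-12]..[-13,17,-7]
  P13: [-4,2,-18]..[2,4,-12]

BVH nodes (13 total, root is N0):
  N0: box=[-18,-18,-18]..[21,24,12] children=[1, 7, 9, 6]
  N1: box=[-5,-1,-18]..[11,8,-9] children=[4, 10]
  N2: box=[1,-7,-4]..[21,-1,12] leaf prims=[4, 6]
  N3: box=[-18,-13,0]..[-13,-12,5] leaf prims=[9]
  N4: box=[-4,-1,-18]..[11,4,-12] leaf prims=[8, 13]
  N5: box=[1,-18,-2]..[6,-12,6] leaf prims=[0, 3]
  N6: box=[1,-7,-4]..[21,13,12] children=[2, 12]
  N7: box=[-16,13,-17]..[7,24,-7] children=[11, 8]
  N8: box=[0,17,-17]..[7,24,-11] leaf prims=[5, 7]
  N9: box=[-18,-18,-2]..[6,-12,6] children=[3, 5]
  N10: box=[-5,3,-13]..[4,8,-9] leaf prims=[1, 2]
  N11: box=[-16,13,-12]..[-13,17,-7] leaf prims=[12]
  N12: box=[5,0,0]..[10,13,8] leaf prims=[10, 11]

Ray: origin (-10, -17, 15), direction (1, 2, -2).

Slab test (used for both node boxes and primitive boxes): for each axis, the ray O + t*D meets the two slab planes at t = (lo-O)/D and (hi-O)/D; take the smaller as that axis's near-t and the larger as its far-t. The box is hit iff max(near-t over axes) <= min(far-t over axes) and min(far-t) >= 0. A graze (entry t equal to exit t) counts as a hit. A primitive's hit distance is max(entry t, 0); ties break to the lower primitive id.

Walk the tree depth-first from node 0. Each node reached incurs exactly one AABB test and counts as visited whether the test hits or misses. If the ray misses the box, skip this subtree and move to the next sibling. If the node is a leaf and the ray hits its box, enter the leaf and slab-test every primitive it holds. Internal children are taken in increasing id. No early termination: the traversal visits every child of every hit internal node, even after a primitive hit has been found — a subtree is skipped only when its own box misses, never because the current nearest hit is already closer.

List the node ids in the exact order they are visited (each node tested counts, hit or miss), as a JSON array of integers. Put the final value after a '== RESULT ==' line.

Trace the traversal:
N0 x:[-8,31] y:[-1/2,41/2] z:[3/2,33/2] -> hit [3/2,33/2], descend [1, 6, 7, 9]
  N1 x:[5,21] y:[8,25/2] z:[12,33/2] -> hit [12,25/2], descend [4, 10]
    N4 x:[6,21] y:[8,21/2] z:[27/2,33/2] -> miss, prune
    N10 x:[5,14] y:[10,25/2] z:[12,14] -> hit [12,25/2] leaf, test {P1(miss), P2(miss)}
  N6 x:[11,31] y:[5,15] z:[3/2,19/2] -> miss, prune
  N7 x:[-6,17] y:[15,41/2] z:[11,16] -> hit [15,16], descend [8, 11]
    N8 x:[10,17] y:[17,41/2] z:[13,16] -> miss, prune
    N11 x:[-6,-3] y:[15,17] z:[11,27/2] -> miss, prune
  N9 x:[-8,16] y:[-1/2,5/2] z:[9/2,17/2] -> miss, prune

order=[0, 1, 4, 10, 6, 7, 8, 11, 9]  |boxes|=9  |leaves|=1  hit=miss

== RESULT ==
[0, 1, 4, 10, 6, 7, 8, 11, 9]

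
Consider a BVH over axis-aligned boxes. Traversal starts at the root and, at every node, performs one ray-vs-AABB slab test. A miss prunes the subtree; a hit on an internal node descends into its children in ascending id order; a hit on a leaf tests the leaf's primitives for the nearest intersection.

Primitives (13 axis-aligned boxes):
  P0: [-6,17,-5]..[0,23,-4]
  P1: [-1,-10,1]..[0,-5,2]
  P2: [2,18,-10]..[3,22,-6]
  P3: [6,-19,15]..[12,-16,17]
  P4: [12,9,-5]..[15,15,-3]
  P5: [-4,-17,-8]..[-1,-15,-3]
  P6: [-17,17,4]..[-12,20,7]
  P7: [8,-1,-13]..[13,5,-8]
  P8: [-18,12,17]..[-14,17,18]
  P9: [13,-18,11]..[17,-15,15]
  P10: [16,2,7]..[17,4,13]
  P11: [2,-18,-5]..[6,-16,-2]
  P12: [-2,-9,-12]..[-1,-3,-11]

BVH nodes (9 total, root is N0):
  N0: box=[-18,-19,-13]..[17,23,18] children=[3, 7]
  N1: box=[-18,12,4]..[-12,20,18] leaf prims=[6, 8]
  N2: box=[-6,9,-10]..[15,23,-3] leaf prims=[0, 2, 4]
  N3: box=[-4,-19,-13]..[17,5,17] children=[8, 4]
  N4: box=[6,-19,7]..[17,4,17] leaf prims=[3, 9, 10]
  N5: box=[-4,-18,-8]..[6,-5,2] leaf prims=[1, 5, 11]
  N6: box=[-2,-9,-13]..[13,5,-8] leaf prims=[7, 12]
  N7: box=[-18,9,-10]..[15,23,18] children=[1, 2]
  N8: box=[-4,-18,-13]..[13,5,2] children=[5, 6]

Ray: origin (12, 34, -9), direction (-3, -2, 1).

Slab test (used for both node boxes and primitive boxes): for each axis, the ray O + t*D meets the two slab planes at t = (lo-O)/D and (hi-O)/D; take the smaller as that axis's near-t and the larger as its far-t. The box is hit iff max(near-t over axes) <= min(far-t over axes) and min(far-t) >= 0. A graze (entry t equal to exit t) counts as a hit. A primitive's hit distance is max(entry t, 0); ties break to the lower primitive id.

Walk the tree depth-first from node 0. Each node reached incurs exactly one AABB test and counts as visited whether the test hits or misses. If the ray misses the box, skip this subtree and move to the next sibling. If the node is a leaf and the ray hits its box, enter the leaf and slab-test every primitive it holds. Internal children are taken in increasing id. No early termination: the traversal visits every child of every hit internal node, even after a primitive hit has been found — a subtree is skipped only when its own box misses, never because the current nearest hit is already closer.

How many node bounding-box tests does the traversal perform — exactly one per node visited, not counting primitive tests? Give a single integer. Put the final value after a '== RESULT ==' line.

Trace the traversal:
N0 x:[-5/3,10] y:[11/2,53/2] z:[-4,27] -> hit [11/2,10], descend [3, 7]
  N3 x:[-5/3,16/3] y:[29/2,53/2] z:[-4,26] -> miss, prune
  N7 x:[-1,10] y:[11/2,25/2] z:[-1,27] -> hit [11/2,10], descend [1, 2]
    N1 x:[8,10] y:[7,11] z:[13,27] -> miss, prune
    N2 x:[-1,6] y:[11/2,25/2] z:[-1,6] -> hit [11/2,6] leaf, test {P0(miss), P2(miss), P4(miss)}

Summary -> nodes [0, 3, 7, 1, 2]; box-tests=5; leaf-entries=1; first=miss

== RESULT ==
5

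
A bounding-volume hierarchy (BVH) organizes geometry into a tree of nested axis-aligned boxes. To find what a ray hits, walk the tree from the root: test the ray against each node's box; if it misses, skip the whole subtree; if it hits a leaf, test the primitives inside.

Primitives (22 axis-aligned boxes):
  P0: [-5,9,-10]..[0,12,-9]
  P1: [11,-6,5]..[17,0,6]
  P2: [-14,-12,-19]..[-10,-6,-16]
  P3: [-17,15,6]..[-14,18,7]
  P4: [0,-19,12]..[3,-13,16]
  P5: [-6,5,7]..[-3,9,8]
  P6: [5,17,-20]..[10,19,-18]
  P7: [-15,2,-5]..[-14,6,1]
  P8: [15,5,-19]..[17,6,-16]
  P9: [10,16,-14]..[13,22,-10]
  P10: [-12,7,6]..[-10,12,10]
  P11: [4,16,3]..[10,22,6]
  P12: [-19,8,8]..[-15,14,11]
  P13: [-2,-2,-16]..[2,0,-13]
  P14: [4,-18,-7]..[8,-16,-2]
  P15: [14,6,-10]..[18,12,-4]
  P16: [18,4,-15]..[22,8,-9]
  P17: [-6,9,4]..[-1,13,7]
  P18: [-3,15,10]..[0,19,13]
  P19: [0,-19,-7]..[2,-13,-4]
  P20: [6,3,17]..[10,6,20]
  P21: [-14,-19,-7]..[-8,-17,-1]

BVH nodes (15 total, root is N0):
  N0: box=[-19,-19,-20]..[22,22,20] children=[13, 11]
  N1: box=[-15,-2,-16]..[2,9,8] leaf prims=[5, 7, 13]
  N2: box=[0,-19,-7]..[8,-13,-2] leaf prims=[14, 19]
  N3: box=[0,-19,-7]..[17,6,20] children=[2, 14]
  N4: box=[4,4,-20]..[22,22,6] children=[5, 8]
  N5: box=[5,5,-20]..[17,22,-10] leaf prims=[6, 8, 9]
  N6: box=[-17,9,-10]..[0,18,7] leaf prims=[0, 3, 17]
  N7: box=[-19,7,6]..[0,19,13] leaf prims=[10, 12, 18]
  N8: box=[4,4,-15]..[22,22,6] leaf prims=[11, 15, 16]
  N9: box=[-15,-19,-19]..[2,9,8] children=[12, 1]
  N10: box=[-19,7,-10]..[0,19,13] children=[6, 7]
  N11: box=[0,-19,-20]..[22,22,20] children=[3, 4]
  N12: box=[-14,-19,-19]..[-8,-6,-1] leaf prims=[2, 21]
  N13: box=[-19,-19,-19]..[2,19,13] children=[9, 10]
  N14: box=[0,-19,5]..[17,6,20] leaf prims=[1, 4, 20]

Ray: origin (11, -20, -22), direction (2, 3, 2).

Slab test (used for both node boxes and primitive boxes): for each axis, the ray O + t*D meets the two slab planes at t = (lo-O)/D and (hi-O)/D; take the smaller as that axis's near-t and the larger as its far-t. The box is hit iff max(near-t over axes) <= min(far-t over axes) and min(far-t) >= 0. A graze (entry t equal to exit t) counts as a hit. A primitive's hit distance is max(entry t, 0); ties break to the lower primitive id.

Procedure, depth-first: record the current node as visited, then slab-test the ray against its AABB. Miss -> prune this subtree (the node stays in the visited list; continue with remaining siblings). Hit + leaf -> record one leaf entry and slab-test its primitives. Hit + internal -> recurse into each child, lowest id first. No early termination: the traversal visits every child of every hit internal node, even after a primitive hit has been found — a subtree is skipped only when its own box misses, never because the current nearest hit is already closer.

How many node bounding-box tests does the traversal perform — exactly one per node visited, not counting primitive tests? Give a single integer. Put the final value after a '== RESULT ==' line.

Traverse from the root:
N0 x:[-15,11/2] y:[1/3,14] z:[1,21] -> hit [1,11/2], descend [11, 13]
  N11 x:[-11/2,11/2] y:[1/3,14] z:[1,21] -> hit [1,11/2], descend [3, 4]
    N3 x:[-11/2,3] y:[1/3,26/3] z:[15/2,21] -> miss, prune
    N4 x:[-7/2,11/2] y:[8,14] z:[1,14] -> miss, prune
  N13 x:[-15,-9/2] y:[1/3,13] z:[3/2,35/2] -> miss, prune

Summary -> nodes [0, 11, 3, 4, 13]; box-tests=5; leaf-entries=0; first=miss

== RESULT ==
5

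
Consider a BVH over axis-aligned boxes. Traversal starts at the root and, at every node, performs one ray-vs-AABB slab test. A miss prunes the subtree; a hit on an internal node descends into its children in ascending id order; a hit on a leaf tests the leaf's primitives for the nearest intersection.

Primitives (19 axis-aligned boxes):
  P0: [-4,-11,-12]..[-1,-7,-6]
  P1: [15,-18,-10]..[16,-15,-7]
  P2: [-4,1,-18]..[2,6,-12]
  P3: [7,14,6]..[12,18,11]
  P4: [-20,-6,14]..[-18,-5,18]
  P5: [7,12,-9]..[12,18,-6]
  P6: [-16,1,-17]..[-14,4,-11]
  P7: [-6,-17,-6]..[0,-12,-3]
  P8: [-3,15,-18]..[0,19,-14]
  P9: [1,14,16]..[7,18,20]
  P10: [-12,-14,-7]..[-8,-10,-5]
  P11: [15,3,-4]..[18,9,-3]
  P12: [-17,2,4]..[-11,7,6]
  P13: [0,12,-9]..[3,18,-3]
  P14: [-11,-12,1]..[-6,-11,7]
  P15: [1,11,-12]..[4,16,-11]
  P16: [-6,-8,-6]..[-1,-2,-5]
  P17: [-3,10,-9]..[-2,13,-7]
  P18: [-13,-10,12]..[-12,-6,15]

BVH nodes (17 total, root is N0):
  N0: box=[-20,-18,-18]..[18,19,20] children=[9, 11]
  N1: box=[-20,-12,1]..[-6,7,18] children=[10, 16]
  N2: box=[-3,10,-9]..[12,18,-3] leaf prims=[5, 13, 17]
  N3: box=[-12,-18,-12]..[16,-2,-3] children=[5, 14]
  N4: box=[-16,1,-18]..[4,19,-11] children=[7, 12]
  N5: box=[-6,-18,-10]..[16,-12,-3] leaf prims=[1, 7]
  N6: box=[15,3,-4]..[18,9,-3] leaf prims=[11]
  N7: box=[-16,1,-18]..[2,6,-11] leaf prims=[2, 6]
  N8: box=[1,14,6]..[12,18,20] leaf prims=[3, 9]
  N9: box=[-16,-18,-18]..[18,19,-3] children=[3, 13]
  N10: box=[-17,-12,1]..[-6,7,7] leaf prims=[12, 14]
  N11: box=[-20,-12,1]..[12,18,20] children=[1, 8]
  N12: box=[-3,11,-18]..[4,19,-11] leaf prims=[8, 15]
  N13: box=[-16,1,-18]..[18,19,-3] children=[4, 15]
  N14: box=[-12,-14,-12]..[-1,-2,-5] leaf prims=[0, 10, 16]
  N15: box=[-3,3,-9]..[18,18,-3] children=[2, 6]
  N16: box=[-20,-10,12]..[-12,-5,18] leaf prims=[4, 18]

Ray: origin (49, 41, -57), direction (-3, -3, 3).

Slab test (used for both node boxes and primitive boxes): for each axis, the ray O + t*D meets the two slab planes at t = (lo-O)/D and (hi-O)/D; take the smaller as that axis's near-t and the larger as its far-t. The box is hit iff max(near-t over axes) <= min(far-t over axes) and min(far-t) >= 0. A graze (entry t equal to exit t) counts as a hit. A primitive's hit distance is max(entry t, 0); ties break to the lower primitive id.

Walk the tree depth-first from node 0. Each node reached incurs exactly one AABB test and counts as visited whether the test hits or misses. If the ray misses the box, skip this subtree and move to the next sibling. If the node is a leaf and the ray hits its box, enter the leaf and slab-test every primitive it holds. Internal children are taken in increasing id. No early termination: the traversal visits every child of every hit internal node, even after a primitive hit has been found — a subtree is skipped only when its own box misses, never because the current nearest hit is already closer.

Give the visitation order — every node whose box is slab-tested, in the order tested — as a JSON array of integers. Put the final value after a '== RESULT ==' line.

Walk:
N0 x:[31/3,23] y:[22/3,59/3] z:[13,77/3] -> hit [13,59/3], descend [9, 11]
  N9 x:[31/3,65/3] y:[22/3,59/3] z:[13,18] -> hit [13,18], descend [3, 13]
    N3 x:[11,61/3] y:[43/3,59/3] z:[15,18] -> hit [15,18], descend [5, 14]
      N5 x:[11,55/3] y:[53/3,59/3] z:[47/3,18] -> hit [53/3,18] leaf, test {P1(miss), P7@t=53/3}
      N14 x:[50/3,61/3] y:[43/3,55/3] z:[15,52/3] -> hit [50/3,52/3] leaf, test {P0@t=50/3, P10(miss), P16(miss)}
    N13 x:[31/3,65/3] y:[22/3,40/3] z:[13,18] -> hit [13,40/3], descend [4, 15]
      N4 x:[15,65/3] y:[22/3,40/3] z:[13,46/3] -> miss, prune
      N15 x:[31/3,52/3] y:[23/3,38/3] z:[16,18] -> miss, prune
  N11 x:[37/3,23] y:[23/3,53/3] z:[58/3,77/3] -> miss, prune

9 AABB tests over nodes [0, 9, 3, 5, 14, 13, 4, 15, 11]; 2 leaves entered; closest P0.

== RESULT ==
[0, 9, 3, 5, 14, 13, 4, 15, 11]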